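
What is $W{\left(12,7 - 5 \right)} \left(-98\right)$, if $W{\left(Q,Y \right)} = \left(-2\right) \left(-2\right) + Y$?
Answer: $-588$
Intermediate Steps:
$W{\left(Q,Y \right)} = 4 + Y$
$W{\left(12,7 - 5 \right)} \left(-98\right) = \left(4 + \left(7 - 5\right)\right) \left(-98\right) = \left(4 + 2\right) \left(-98\right) = 6 \left(-98\right) = -588$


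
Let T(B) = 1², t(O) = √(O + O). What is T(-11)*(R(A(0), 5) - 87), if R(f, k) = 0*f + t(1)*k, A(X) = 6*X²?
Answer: -87 + 5*√2 ≈ -79.929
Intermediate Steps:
t(O) = √2*√O (t(O) = √(2*O) = √2*√O)
R(f, k) = k*√2 (R(f, k) = 0*f + (√2*√1)*k = 0 + (√2*1)*k = 0 + √2*k = 0 + k*√2 = k*√2)
T(B) = 1
T(-11)*(R(A(0), 5) - 87) = 1*(5*√2 - 87) = 1*(-87 + 5*√2) = -87 + 5*√2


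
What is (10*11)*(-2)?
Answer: -220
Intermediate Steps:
(10*11)*(-2) = 110*(-2) = -220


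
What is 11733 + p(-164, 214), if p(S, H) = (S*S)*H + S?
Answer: 5767313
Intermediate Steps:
p(S, H) = S + H*S² (p(S, H) = S²*H + S = H*S² + S = S + H*S²)
11733 + p(-164, 214) = 11733 - 164*(1 + 214*(-164)) = 11733 - 164*(1 - 35096) = 11733 - 164*(-35095) = 11733 + 5755580 = 5767313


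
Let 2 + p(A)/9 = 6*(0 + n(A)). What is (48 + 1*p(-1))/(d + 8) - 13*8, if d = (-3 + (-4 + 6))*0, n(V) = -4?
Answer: -509/4 ≈ -127.25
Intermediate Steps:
p(A) = -234 (p(A) = -18 + 9*(6*(0 - 4)) = -18 + 9*(6*(-4)) = -18 + 9*(-24) = -18 - 216 = -234)
d = 0 (d = (-3 + 2)*0 = -1*0 = 0)
(48 + 1*p(-1))/(d + 8) - 13*8 = (48 + 1*(-234))/(0 + 8) - 13*8 = (48 - 234)/8 - 104 = -186*1/8 - 104 = -93/4 - 104 = -509/4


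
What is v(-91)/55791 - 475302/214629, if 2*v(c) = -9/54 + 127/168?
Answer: -329995688003/149014339152 ≈ -2.2145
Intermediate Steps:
v(c) = 33/112 (v(c) = (-9/54 + 127/168)/2 = (-9*1/54 + 127*(1/168))/2 = (-1/6 + 127/168)/2 = (1/2)*(33/56) = 33/112)
v(-91)/55791 - 475302/214629 = (33/112)/55791 - 475302/214629 = (33/112)*(1/55791) - 475302*1/214629 = 11/2082864 - 158434/71543 = -329995688003/149014339152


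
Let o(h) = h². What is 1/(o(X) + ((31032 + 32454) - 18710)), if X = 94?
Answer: 1/53612 ≈ 1.8653e-5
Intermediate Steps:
1/(o(X) + ((31032 + 32454) - 18710)) = 1/(94² + ((31032 + 32454) - 18710)) = 1/(8836 + (63486 - 18710)) = 1/(8836 + 44776) = 1/53612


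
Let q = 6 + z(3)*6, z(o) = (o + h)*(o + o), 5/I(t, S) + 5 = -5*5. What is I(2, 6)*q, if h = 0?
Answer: -19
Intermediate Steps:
I(t, S) = -⅙ (I(t, S) = 5/(-5 - 5*5) = 5/(-5 - 25) = 5/(-30) = 5*(-1/30) = -⅙)
z(o) = 2*o² (z(o) = (o + 0)*(o + o) = o*(2*o) = 2*o²)
q = 114 (q = 6 + (2*3²)*6 = 6 + (2*9)*6 = 6 + 18*6 = 6 + 108 = 114)
I(2, 6)*q = -⅙*114 = -19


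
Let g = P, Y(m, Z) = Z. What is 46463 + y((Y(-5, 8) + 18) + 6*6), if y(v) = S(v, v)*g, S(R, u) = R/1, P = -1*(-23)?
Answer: 47889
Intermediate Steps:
P = 23
S(R, u) = R (S(R, u) = R*1 = R)
g = 23
y(v) = 23*v (y(v) = v*23 = 23*v)
46463 + y((Y(-5, 8) + 18) + 6*6) = 46463 + 23*((8 + 18) + 6*6) = 46463 + 23*(26 + 36) = 46463 + 23*62 = 46463 + 1426 = 47889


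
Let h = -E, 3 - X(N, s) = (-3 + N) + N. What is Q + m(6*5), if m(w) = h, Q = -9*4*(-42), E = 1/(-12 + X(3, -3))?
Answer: 18145/12 ≈ 1512.1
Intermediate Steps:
X(N, s) = 6 - 2*N (X(N, s) = 3 - ((-3 + N) + N) = 3 - (-3 + 2*N) = 3 + (3 - 2*N) = 6 - 2*N)
E = -1/12 (E = 1/(-12 + (6 - 2*3)) = 1/(-12 + (6 - 6)) = 1/(-12 + 0) = 1/(-12) = -1/12 ≈ -0.083333)
Q = 1512 (Q = -36*(-42) = 1512)
h = 1/12 (h = -1*(-1/12) = 1/12 ≈ 0.083333)
m(w) = 1/12
Q + m(6*5) = 1512 + 1/12 = 18145/12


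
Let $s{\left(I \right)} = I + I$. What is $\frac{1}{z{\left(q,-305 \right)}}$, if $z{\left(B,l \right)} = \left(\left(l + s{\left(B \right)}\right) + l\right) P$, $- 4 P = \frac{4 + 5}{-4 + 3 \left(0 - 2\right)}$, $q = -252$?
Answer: $- \frac{20}{5013} \approx -0.0039896$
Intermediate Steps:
$s{\left(I \right)} = 2 I$
$P = \frac{9}{40}$ ($P = - \frac{\left(4 + 5\right) \frac{1}{-4 + 3 \left(0 - 2\right)}}{4} = - \frac{9 \frac{1}{-4 + 3 \left(-2\right)}}{4} = - \frac{9 \frac{1}{-4 - 6}}{4} = - \frac{9 \frac{1}{-10}}{4} = - \frac{9 \left(- \frac{1}{10}\right)}{4} = \left(- \frac{1}{4}\right) \left(- \frac{9}{10}\right) = \frac{9}{40} \approx 0.225$)
$z{\left(B,l \right)} = \frac{9 B}{20} + \frac{9 l}{20}$ ($z{\left(B,l \right)} = \left(\left(l + 2 B\right) + l\right) \frac{9}{40} = \left(2 B + 2 l\right) \frac{9}{40} = \frac{9 B}{20} + \frac{9 l}{20}$)
$\frac{1}{z{\left(q,-305 \right)}} = \frac{1}{\frac{9}{20} \left(-252\right) + \frac{9}{20} \left(-305\right)} = \frac{1}{- \frac{567}{5} - \frac{549}{4}} = \frac{1}{- \frac{5013}{20}} = - \frac{20}{5013}$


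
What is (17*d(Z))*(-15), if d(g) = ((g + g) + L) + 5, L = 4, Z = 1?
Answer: -2805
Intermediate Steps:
d(g) = 9 + 2*g (d(g) = ((g + g) + 4) + 5 = (2*g + 4) + 5 = (4 + 2*g) + 5 = 9 + 2*g)
(17*d(Z))*(-15) = (17*(9 + 2*1))*(-15) = (17*(9 + 2))*(-15) = (17*11)*(-15) = 187*(-15) = -2805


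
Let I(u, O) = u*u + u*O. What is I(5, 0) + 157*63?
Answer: 9916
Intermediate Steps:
I(u, O) = u**2 + O*u
I(5, 0) + 157*63 = 5*(0 + 5) + 157*63 = 5*5 + 9891 = 25 + 9891 = 9916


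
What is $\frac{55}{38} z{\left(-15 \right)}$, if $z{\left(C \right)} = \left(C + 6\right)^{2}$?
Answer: $\frac{4455}{38} \approx 117.24$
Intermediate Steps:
$z{\left(C \right)} = \left(6 + C\right)^{2}$
$\frac{55}{38} z{\left(-15 \right)} = \frac{55}{38} \left(6 - 15\right)^{2} = 55 \cdot \frac{1}{38} \left(-9\right)^{2} = \frac{55}{38} \cdot 81 = \frac{4455}{38}$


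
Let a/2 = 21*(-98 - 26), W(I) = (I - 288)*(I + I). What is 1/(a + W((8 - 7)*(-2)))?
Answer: -1/4048 ≈ -0.00024704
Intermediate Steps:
W(I) = 2*I*(-288 + I) (W(I) = (-288 + I)*(2*I) = 2*I*(-288 + I))
a = -5208 (a = 2*(21*(-98 - 26)) = 2*(21*(-124)) = 2*(-2604) = -5208)
1/(a + W((8 - 7)*(-2))) = 1/(-5208 + 2*((8 - 7)*(-2))*(-288 + (8 - 7)*(-2))) = 1/(-5208 + 2*(1*(-2))*(-288 + 1*(-2))) = 1/(-5208 + 2*(-2)*(-288 - 2)) = 1/(-5208 + 2*(-2)*(-290)) = 1/(-5208 + 1160) = 1/(-4048) = -1/4048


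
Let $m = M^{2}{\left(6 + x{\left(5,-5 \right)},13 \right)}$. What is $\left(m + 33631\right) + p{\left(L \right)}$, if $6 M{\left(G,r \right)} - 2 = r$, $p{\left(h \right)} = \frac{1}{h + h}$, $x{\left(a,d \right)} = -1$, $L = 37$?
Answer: $\frac{4978315}{148} \approx 33637.0$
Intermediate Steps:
$p{\left(h \right)} = \frac{1}{2 h}$
$M{\left(G,r \right)} = \frac{1}{3} + \frac{r}{6}$
$m = \frac{25}{4}$ ($m = \left(\frac{1}{3} + \frac{1}{6} \cdot 13\right)^{2} = \left(\frac{1}{3} + \frac{13}{6}\right)^{2} = \left(\frac{5}{2}\right)^{2} = \frac{25}{4} \approx 6.25$)
$\left(m + 33631\right) + p{\left(L \right)} = \left(\frac{25}{4} + 33631\right) + \frac{1}{2 \cdot 37} = \frac{134549}{4} + \frac{1}{2} \cdot \frac{1}{37} = \frac{134549}{4} + \frac{1}{74} = \frac{4978315}{148}$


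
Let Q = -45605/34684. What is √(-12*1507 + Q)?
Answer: I*√5439067369931/17342 ≈ 134.48*I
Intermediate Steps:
Q = -45605/34684 (Q = -45605*1/34684 = -45605/34684 ≈ -1.3149)
√(-12*1507 + Q) = √(-12*1507 - 45605/34684) = √(-18084 - 45605/34684) = √(-627271061/34684) = I*√5439067369931/17342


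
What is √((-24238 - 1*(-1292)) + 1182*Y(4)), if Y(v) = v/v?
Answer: 2*I*√5441 ≈ 147.53*I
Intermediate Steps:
Y(v) = 1
√((-24238 - 1*(-1292)) + 1182*Y(4)) = √((-24238 - 1*(-1292)) + 1182*1) = √((-24238 + 1292) + 1182) = √(-22946 + 1182) = √(-21764) = 2*I*√5441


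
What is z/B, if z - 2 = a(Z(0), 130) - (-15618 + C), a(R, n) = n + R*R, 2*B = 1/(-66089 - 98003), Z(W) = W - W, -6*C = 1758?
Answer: -5265055912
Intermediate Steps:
C = -293 (C = -1/6*1758 = -293)
Z(W) = 0
B = -1/328184 (B = 1/(2*(-66089 - 98003)) = (1/2)/(-164092) = (1/2)*(-1/164092) = -1/328184 ≈ -3.0471e-6)
a(R, n) = n + R**2
z = 16043 (z = 2 + ((130 + 0**2) - (-15618 - 293)) = 2 + ((130 + 0) - 1*(-15911)) = 2 + (130 + 15911) = 2 + 16041 = 16043)
z/B = 16043/(-1/328184) = 16043*(-328184) = -5265055912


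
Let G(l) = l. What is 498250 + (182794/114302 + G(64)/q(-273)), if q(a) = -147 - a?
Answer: 1793963189093/3600513 ≈ 4.9825e+5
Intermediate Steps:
498250 + (182794/114302 + G(64)/q(-273)) = 498250 + (182794/114302 + 64/(-147 - 1*(-273))) = 498250 + (182794*(1/114302) + 64/(-147 + 273)) = 498250 + (91397/57151 + 64/126) = 498250 + (91397/57151 + 64*(1/126)) = 498250 + (91397/57151 + 32/63) = 498250 + 7586843/3600513 = 1793963189093/3600513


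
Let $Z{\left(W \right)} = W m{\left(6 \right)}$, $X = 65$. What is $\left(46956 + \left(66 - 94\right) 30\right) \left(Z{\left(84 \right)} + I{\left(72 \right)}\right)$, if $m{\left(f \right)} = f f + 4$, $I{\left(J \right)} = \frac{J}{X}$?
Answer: $\frac{10075054752}{65} \approx 1.55 \cdot 10^{8}$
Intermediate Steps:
$I{\left(J \right)} = \frac{J}{65}$
$m{\left(f \right)} = 4 + f^{2}$ ($m{\left(f \right)} = f^{2} + 4 = 4 + f^{2}$)
$Z{\left(W \right)} = 40 W$ ($Z{\left(W \right)} = W \left(4 + 6^{2}\right) = W \left(4 + 36\right) = W 40 = 40 W$)
$\left(46956 + \left(66 - 94\right) 30\right) \left(Z{\left(84 \right)} + I{\left(72 \right)}\right) = \left(46956 + \left(66 - 94\right) 30\right) \left(40 \cdot 84 + \frac{1}{65} \cdot 72\right) = \left(46956 - 840\right) \left(3360 + \frac{72}{65}\right) = \left(46956 - 840\right) \frac{218472}{65} = 46116 \cdot \frac{218472}{65} = \frac{10075054752}{65}$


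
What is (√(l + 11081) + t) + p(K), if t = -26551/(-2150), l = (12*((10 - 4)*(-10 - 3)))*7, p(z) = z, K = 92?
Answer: 224351/2150 + √4529 ≈ 171.65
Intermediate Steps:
l = -6552 (l = (12*(6*(-13)))*7 = (12*(-78))*7 = -936*7 = -6552)
t = 26551/2150 (t = -26551*(-1/2150) = 26551/2150 ≈ 12.349)
(√(l + 11081) + t) + p(K) = (√(-6552 + 11081) + 26551/2150) + 92 = (√4529 + 26551/2150) + 92 = (26551/2150 + √4529) + 92 = 224351/2150 + √4529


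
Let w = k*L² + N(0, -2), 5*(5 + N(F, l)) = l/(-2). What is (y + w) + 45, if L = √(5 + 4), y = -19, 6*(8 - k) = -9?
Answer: 1067/10 ≈ 106.70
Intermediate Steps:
k = 19/2 (k = 8 - ⅙*(-9) = 8 + 3/2 = 19/2 ≈ 9.5000)
N(F, l) = -5 - l/10 (N(F, l) = -5 + (l/(-2))/5 = -5 + (l*(-½))/5 = -5 + (-l/2)/5 = -5 - l/10)
L = 3 (L = √9 = 3)
w = 807/10 (w = (19/2)*3² + (-5 - ⅒*(-2)) = (19/2)*9 + (-5 + ⅕) = 171/2 - 24/5 = 807/10 ≈ 80.700)
(y + w) + 45 = (-19 + 807/10) + 45 = 617/10 + 45 = 1067/10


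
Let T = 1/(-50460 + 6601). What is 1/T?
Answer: -43859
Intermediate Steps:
T = -1/43859 (T = 1/(-43859) = -1/43859 ≈ -2.2800e-5)
1/T = 1/(-1/43859) = -43859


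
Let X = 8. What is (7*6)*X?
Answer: 336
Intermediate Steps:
(7*6)*X = (7*6)*8 = 42*8 = 336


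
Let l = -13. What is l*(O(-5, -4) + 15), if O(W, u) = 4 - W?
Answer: -312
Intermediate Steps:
l*(O(-5, -4) + 15) = -13*((4 - 1*(-5)) + 15) = -13*((4 + 5) + 15) = -13*(9 + 15) = -13*24 = -312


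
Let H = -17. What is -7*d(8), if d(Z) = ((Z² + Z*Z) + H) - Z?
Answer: -721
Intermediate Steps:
d(Z) = -17 - Z + 2*Z² (d(Z) = ((Z² + Z*Z) - 17) - Z = ((Z² + Z²) - 17) - Z = (2*Z² - 17) - Z = (-17 + 2*Z²) - Z = -17 - Z + 2*Z²)
-7*d(8) = -7*(-17 - 1*8 + 2*8²) = -7*(-17 - 8 + 2*64) = -7*(-17 - 8 + 128) = -7*103 = -721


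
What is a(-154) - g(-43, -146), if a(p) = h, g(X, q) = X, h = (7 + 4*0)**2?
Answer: 92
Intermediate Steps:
h = 49 (h = (7 + 0)**2 = 7**2 = 49)
a(p) = 49
a(-154) - g(-43, -146) = 49 - 1*(-43) = 49 + 43 = 92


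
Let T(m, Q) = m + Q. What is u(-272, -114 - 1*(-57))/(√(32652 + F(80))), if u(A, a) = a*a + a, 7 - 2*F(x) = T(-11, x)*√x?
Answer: 3192*√2/√(65311 - 276*√5) ≈ 17.748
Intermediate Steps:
T(m, Q) = Q + m
F(x) = 7/2 - √x*(-11 + x)/2 (F(x) = 7/2 - (x - 11)*√x/2 = 7/2 - (-11 + x)*√x/2 = 7/2 - √x*(-11 + x)/2)
u(A, a) = a + a² (u(A, a) = a² + a = a + a²)
u(-272, -114 - 1*(-57))/(√(32652 + F(80))) = ((-114 - 1*(-57))*(1 + (-114 - 1*(-57))))/(√(32652 + (7/2 + √80*(11 - 1*80)/2))) = ((-114 + 57)*(1 + (-114 + 57)))/(√(32652 + (7/2 + (4*√5)*(11 - 80)/2))) = (-57*(1 - 57))/(√(32652 + (7/2 + (½)*(4*√5)*(-69)))) = (-57*(-56))/(√(32652 + (7/2 - 138*√5))) = 3192/(√(65311/2 - 138*√5)) = 3192/√(65311/2 - 138*√5)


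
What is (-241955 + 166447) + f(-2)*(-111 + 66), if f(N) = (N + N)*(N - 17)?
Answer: -78928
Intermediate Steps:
f(N) = 2*N*(-17 + N) (f(N) = (2*N)*(-17 + N) = 2*N*(-17 + N))
(-241955 + 166447) + f(-2)*(-111 + 66) = (-241955 + 166447) + (2*(-2)*(-17 - 2))*(-111 + 66) = -75508 + (2*(-2)*(-19))*(-45) = -75508 + 76*(-45) = -75508 - 3420 = -78928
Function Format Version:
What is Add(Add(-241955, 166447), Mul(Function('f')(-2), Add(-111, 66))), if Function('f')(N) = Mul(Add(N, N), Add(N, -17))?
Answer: -78928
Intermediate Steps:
Function('f')(N) = Mul(2, N, Add(-17, N)) (Function('f')(N) = Mul(Mul(2, N), Add(-17, N)) = Mul(2, N, Add(-17, N)))
Add(Add(-241955, 166447), Mul(Function('f')(-2), Add(-111, 66))) = Add(Add(-241955, 166447), Mul(Mul(2, -2, Add(-17, -2)), Add(-111, 66))) = Add(-75508, Mul(Mul(2, -2, -19), -45)) = Add(-75508, Mul(76, -45)) = Add(-75508, -3420) = -78928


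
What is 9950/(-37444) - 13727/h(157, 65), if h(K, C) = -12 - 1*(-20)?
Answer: -128518347/74888 ≈ -1716.1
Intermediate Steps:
h(K, C) = 8 (h(K, C) = -12 + 20 = 8)
9950/(-37444) - 13727/h(157, 65) = 9950/(-37444) - 13727/8 = 9950*(-1/37444) - 13727*⅛ = -4975/18722 - 13727/8 = -128518347/74888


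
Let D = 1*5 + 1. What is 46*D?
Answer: 276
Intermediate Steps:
D = 6 (D = 5 + 1 = 6)
46*D = 46*6 = 276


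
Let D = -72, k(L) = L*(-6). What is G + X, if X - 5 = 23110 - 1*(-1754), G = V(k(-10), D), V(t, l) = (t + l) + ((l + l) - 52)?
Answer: 24661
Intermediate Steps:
k(L) = -6*L
V(t, l) = -52 + t + 3*l (V(t, l) = (l + t) + (2*l - 52) = (l + t) + (-52 + 2*l) = -52 + t + 3*l)
G = -208 (G = -52 - 6*(-10) + 3*(-72) = -52 + 60 - 216 = -208)
X = 24869 (X = 5 + (23110 - 1*(-1754)) = 5 + (23110 + 1754) = 5 + 24864 = 24869)
G + X = -208 + 24869 = 24661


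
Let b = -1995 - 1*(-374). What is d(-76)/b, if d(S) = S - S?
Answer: 0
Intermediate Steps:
d(S) = 0
b = -1621 (b = -1995 + 374 = -1621)
d(-76)/b = 0/(-1621) = 0*(-1/1621) = 0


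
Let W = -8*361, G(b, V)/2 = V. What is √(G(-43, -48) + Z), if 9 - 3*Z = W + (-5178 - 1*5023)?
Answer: √4270 ≈ 65.345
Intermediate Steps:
G(b, V) = 2*V
W = -2888
Z = 4366 (Z = 3 - (-2888 + (-5178 - 1*5023))/3 = 3 - (-2888 + (-5178 - 5023))/3 = 3 - (-2888 - 10201)/3 = 3 - ⅓*(-13089) = 3 + 4363 = 4366)
√(G(-43, -48) + Z) = √(2*(-48) + 4366) = √(-96 + 4366) = √4270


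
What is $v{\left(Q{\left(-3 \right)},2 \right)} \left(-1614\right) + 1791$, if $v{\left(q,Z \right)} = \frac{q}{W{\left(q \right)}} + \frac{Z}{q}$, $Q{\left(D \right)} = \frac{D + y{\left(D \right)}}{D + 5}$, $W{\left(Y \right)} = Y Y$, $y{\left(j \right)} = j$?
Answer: $3405$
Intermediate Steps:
$W{\left(Y \right)} = Y^{2}$
$Q{\left(D \right)} = \frac{2 D}{5 + D}$ ($Q{\left(D \right)} = \frac{D + D}{D + 5} = \frac{2 D}{5 + D}$)
$v{\left(q,Z \right)} = \frac{1}{q} + \frac{Z}{q}$ ($v{\left(q,Z \right)} = \frac{q}{q^{2}} + \frac{Z}{q} = \frac{1}{q} + \frac{Z}{q}$)
$v{\left(Q{\left(-3 \right)},2 \right)} \left(-1614\right) + 1791 = \frac{1 + 2}{2 \left(-3\right) \frac{1}{5 - 3}} \left(-1614\right) + 1791 = \frac{1}{2 \left(-3\right) \frac{1}{2}} \cdot 3 \left(-1614\right) + 1791 = \frac{1}{-3} \cdot 3 \left(-1614\right) + 1791 = \left(- \frac{1}{3}\right) 3 \left(-1614\right) + 1791 = \left(-1\right) \left(-1614\right) + 1791 = 1614 + 1791 = 3405$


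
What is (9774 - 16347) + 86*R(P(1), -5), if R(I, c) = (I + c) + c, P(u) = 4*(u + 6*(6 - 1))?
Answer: 3231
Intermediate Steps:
P(u) = 120 + 4*u (P(u) = 4*(u + 6*5) = 4*(u + 30) = 4*(30 + u) = 120 + 4*u)
R(I, c) = I + 2*c
(9774 - 16347) + 86*R(P(1), -5) = (9774 - 16347) + 86*((120 + 4*1) + 2*(-5)) = -6573 + 86*((120 + 4) - 10) = -6573 + 86*(124 - 10) = -6573 + 86*114 = -6573 + 9804 = 3231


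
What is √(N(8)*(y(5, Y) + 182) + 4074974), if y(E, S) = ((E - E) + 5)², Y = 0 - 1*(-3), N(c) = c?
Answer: √4076630 ≈ 2019.1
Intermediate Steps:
Y = 3 (Y = 0 + 3 = 3)
y(E, S) = 25 (y(E, S) = (0 + 5)² = 5² = 25)
√(N(8)*(y(5, Y) + 182) + 4074974) = √(8*(25 + 182) + 4074974) = √(8*207 + 4074974) = √(1656 + 4074974) = √4076630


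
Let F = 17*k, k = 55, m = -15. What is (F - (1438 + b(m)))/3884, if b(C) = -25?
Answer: -239/1942 ≈ -0.12307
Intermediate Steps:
F = 935 (F = 17*55 = 935)
(F - (1438 + b(m)))/3884 = (935 - (1438 - 25))/3884 = (935 - 1*1413)*(1/3884) = (935 - 1413)*(1/3884) = -478*1/3884 = -239/1942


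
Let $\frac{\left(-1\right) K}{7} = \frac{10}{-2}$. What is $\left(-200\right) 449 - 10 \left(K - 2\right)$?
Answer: $-90130$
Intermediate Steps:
$K = 35$ ($K = - 7 \frac{10}{-2} = - 7 \cdot 10 \left(- \frac{1}{2}\right) = \left(-7\right) \left(-5\right) = 35$)
$\left(-200\right) 449 - 10 \left(K - 2\right) = \left(-200\right) 449 - 10 \left(35 - 2\right) = -89800 - 330 = -90130$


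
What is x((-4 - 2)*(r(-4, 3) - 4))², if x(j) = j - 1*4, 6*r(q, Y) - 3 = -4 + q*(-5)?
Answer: 1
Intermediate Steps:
r(q, Y) = -⅙ - 5*q/6 (r(q, Y) = ½ + (-4 + q*(-5))/6 = ½ + (-4 - 5*q)/6 = ½ + (-⅔ - 5*q/6) = -⅙ - 5*q/6)
x(j) = -4 + j (x(j) = j - 4 = -4 + j)
x((-4 - 2)*(r(-4, 3) - 4))² = (-4 + (-4 - 2)*((-⅙ - ⅚*(-4)) - 4))² = (-4 - 6*((-⅙ + 10/3) - 4))² = (-4 - 6*(19/6 - 4))² = (-4 - 6*(-⅚))² = (-4 + 5)² = 1² = 1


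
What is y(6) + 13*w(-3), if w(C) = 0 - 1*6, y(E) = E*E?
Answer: -42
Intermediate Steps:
y(E) = E²
w(C) = -6 (w(C) = 0 - 6 = -6)
y(6) + 13*w(-3) = 6² + 13*(-6) = 36 - 78 = -42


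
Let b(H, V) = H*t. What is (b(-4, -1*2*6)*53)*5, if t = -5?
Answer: 5300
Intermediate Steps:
b(H, V) = -5*H (b(H, V) = H*(-5) = -5*H)
(b(-4, -1*2*6)*53)*5 = (-5*(-4)*53)*5 = (20*53)*5 = 1060*5 = 5300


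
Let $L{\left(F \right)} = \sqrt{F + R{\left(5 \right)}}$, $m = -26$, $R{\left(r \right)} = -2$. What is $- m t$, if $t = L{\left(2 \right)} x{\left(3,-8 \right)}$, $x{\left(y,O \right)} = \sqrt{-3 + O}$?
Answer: $0$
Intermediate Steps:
$L{\left(F \right)} = \sqrt{-2 + F}$ ($L{\left(F \right)} = \sqrt{F - 2} = \sqrt{-2 + F}$)
$t = 0$ ($t = \sqrt{-2 + 2} \sqrt{-3 - 8} = \sqrt{0} \sqrt{-11} = 0 i \sqrt{11} = 0$)
$- m t = \left(-1\right) \left(-26\right) 0 = 26 \cdot 0 = 0$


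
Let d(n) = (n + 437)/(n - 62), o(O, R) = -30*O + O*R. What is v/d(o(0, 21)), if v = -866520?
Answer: 53724240/437 ≈ 1.2294e+5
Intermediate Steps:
d(n) = (437 + n)/(-62 + n)
v/d(o(0, 21)) = -866520*(-62 + 0*(-30 + 21))/(437 + 0*(-30 + 21)) = -866520*(-62 + 0*(-9))/(437 + 0*(-9)) = -866520*(-62 + 0)/(437 + 0) = -866520/(437/(-62)) = -866520/((-1/62*437)) = -866520/(-437/62) = -866520*(-62/437) = 53724240/437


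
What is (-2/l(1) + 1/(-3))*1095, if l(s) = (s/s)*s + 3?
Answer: -1825/2 ≈ -912.50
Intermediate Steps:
l(s) = 3 + s (l(s) = 1*s + 3 = s + 3 = 3 + s)
(-2/l(1) + 1/(-3))*1095 = (-2/(3 + 1) + 1/(-3))*1095 = (-2/4 + 1*(-⅓))*1095 = (-2*¼ - ⅓)*1095 = (-½ - ⅓)*1095 = -⅚*1095 = -1825/2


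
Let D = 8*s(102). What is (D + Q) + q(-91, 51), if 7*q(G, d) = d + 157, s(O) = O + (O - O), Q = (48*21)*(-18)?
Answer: -121088/7 ≈ -17298.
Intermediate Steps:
Q = -18144 (Q = 1008*(-18) = -18144)
s(O) = O (s(O) = O + 0 = O)
D = 816 (D = 8*102 = 816)
q(G, d) = 157/7 + d/7 (q(G, d) = (d + 157)/7 = (157 + d)/7 = 157/7 + d/7)
(D + Q) + q(-91, 51) = (816 - 18144) + (157/7 + (⅐)*51) = -17328 + (157/7 + 51/7) = -17328 + 208/7 = -121088/7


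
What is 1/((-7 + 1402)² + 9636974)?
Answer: 1/11582999 ≈ 8.6333e-8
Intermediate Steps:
1/((-7 + 1402)² + 9636974) = 1/(1395² + 9636974) = 1/(1946025 + 9636974) = 1/11582999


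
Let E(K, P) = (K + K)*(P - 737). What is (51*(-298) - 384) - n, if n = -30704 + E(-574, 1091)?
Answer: 421514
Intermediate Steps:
E(K, P) = 2*K*(-737 + P) (E(K, P) = (2*K)*(-737 + P) = 2*K*(-737 + P))
n = -437096 (n = -30704 + 2*(-574)*(-737 + 1091) = -30704 + 2*(-574)*354 = -30704 - 406392 = -437096)
(51*(-298) - 384) - n = (51*(-298) - 384) - 1*(-437096) = (-15198 - 384) + 437096 = -15582 + 437096 = 421514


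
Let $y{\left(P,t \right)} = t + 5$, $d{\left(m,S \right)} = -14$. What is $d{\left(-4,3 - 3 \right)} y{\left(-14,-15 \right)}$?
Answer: $140$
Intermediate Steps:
$y{\left(P,t \right)} = 5 + t$
$d{\left(-4,3 - 3 \right)} y{\left(-14,-15 \right)} = - 14 \left(5 - 15\right) = \left(-14\right) \left(-10\right) = 140$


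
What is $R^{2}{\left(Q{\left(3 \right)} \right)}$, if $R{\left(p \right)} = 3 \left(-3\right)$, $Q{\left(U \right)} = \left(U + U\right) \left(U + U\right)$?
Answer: $81$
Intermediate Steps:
$Q{\left(U \right)} = 4 U^{2}$ ($Q{\left(U \right)} = 2 U 2 U = 4 U^{2}$)
$R{\left(p \right)} = -9$
$R^{2}{\left(Q{\left(3 \right)} \right)} = \left(-9\right)^{2} = 81$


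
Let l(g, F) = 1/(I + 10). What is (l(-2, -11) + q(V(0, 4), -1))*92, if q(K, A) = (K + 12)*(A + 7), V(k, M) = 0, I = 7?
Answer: 112700/17 ≈ 6629.4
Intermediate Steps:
l(g, F) = 1/17 (l(g, F) = 1/(7 + 10) = 1/17)
q(K, A) = (7 + A)*(12 + K) (q(K, A) = (12 + K)*(7 + A) = (7 + A)*(12 + K))
(l(-2, -11) + q(V(0, 4), -1))*92 = (1/17 + (84 + 7*0 + 12*(-1) - 1*0))*92 = (1/17 + (84 + 0 - 12 + 0))*92 = (1/17 + 72)*92 = (1225/17)*92 = 112700/17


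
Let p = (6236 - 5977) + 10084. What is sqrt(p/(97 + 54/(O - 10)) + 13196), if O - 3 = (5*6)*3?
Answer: sqrt(873816657145)/8105 ≈ 115.33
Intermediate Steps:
O = 93 (O = 3 + (5*6)*3 = 3 + 30*3 = 3 + 90 = 93)
p = 10343 (p = 259 + 10084 = 10343)
sqrt(p/(97 + 54/(O - 10)) + 13196) = sqrt(10343/(97 + 54/(93 - 10)) + 13196) = sqrt(10343/(97 + 54/83) + 13196) = sqrt(10343/(8105/83) + 13196) = sqrt(10343*(83/8105) + 13196) = sqrt(858469/8105 + 13196) = sqrt(107812049/8105) = sqrt(873816657145)/8105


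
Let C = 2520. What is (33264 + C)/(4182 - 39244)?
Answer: -17892/17531 ≈ -1.0206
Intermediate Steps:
(33264 + C)/(4182 - 39244) = (33264 + 2520)/(4182 - 39244) = 35784/(-35062) = 35784*(-1/35062) = -17892/17531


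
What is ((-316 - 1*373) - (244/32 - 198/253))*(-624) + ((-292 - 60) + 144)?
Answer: 9981946/23 ≈ 4.3400e+5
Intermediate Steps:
((-316 - 1*373) - (244/32 - 198/253))*(-624) + ((-292 - 60) + 144) = ((-316 - 373) - (244*(1/32) - 198*1/253))*(-624) + (-352 + 144) = (-689 - (61/8 - 18/23))*(-624) - 208 = (-689 - 1*1259/184)*(-624) - 208 = (-689 - 1259/184)*(-624) - 208 = -128035/184*(-624) - 208 = 9986730/23 - 208 = 9981946/23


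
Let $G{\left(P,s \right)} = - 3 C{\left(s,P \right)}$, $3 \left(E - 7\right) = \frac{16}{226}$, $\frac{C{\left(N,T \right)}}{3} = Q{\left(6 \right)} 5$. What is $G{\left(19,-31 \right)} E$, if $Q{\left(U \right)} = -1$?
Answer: $\frac{35715}{113} \approx 316.06$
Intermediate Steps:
$C{\left(N,T \right)} = -15$ ($C{\left(N,T \right)} = 3 \left(\left(-1\right) 5\right) = 3 \left(-5\right) = -15$)
$E = \frac{2381}{339}$ ($E = 7 + \frac{16 \cdot \frac{1}{226}}{3} = 7 + \frac{1}{3} \cdot \frac{8}{113} = 7 + \frac{8}{339} = \frac{2381}{339} \approx 7.0236$)
$G{\left(P,s \right)} = 45$ ($G{\left(P,s \right)} = \left(-3\right) \left(-15\right) = 45$)
$G{\left(19,-31 \right)} E = 45 \cdot \frac{2381}{339} = \frac{35715}{113}$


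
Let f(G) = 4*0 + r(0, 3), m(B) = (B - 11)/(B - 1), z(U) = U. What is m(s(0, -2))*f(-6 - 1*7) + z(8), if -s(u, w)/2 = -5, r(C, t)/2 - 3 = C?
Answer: 22/3 ≈ 7.3333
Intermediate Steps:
r(C, t) = 6 + 2*C
s(u, w) = 10 (s(u, w) = -2*(-5) = 10)
m(B) = (-11 + B)/(-1 + B)
f(G) = 6 (f(G) = 4*0 + (6 + 2*0) = 0 + (6 + 0) = 0 + 6 = 6)
m(s(0, -2))*f(-6 - 1*7) + z(8) = ((-11 + 10)/(-1 + 10))*6 + 8 = (-1/9)*6 + 8 = ((1/9)*(-1))*6 + 8 = -1/9*6 + 8 = -2/3 + 8 = 22/3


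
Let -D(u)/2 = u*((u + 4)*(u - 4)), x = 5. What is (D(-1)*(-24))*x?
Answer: 3600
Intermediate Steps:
D(u) = -2*u*(-4 + u)*(4 + u) (D(u) = -2*u*(u + 4)*(u - 4) = -2*u*(4 + u)*(-4 + u) = -2*u*(-4 + u)*(4 + u))
(D(-1)*(-24))*x = ((2*(-1)*(16 - 1*(-1)**2))*(-24))*5 = ((2*(-1)*(16 - 1*1))*(-24))*5 = ((2*(-1)*(16 - 1))*(-24))*5 = ((2*(-1)*15)*(-24))*5 = -30*(-24)*5 = 720*5 = 3600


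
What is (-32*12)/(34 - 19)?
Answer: -128/5 ≈ -25.600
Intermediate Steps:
(-32*12)/(34 - 19) = -384/15 = -384*1/15 = -128/5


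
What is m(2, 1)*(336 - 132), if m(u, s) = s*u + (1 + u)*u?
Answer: 1632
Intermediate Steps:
m(u, s) = s*u + u*(1 + u)
m(2, 1)*(336 - 132) = (2*(1 + 1 + 2))*(336 - 132) = (2*4)*204 = 8*204 = 1632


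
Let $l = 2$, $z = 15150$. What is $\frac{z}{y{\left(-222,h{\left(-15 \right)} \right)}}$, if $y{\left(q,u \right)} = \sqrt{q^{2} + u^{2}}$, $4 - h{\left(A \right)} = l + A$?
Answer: $\frac{15150 \sqrt{49573}}{49573} \approx 68.044$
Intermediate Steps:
$h{\left(A \right)} = 2 - A$ ($h{\left(A \right)} = 4 - \left(2 + A\right) = 2 - A$)
$\frac{z}{y{\left(-222,h{\left(-15 \right)} \right)}} = \frac{15150}{\sqrt{\left(-222\right)^{2} + \left(2 - -15\right)^{2}}} = \frac{15150}{\sqrt{49284 + \left(2 + 15\right)^{2}}} = \frac{15150}{\sqrt{49284 + 17^{2}}} = \frac{15150}{\sqrt{49284 + 289}} = \frac{15150}{\sqrt{49573}} = 15150 \frac{\sqrt{49573}}{49573} = \frac{15150 \sqrt{49573}}{49573}$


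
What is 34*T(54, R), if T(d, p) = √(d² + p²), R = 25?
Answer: 34*√3541 ≈ 2023.2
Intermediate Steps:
34*T(54, R) = 34*√(54² + 25²) = 34*√(2916 + 625) = 34*√3541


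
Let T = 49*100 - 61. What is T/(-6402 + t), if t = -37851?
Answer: -1613/14751 ≈ -0.10935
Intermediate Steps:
T = 4839 (T = 4900 - 61 = 4839)
T/(-6402 + t) = 4839/(-6402 - 37851) = 4839/(-44253) = 4839*(-1/44253) = -1613/14751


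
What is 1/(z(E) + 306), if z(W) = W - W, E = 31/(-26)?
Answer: 1/306 ≈ 0.0032680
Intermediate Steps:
E = -31/26 (E = 31*(-1/26) = -31/26 ≈ -1.1923)
z(W) = 0
1/(z(E) + 306) = 1/(0 + 306) = 1/306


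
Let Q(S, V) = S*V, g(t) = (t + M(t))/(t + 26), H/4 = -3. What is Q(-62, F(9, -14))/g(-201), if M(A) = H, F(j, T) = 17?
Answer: -184450/213 ≈ -865.96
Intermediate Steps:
H = -12 (H = 4*(-3) = -12)
M(A) = -12
g(t) = (-12 + t)/(26 + t) (g(t) = (t - 12)/(t + 26) = (-12 + t)/(26 + t))
Q(-62, F(9, -14))/g(-201) = (-62*17)/(((-12 - 201)/(26 - 201))) = -1054/(-213/(-175)) = -1054/((-1/175*(-213))) = -1054/213/175 = -1054*175/213 = -184450/213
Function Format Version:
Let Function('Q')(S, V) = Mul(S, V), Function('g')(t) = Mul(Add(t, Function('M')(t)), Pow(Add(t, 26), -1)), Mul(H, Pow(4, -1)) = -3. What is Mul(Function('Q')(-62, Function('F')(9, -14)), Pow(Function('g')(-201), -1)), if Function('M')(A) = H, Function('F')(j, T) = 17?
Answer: Rational(-184450, 213) ≈ -865.96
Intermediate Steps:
H = -12 (H = Mul(4, -3) = -12)
Function('M')(A) = -12
Function('g')(t) = Mul(Pow(Add(26, t), -1), Add(-12, t)) (Function('g')(t) = Mul(Add(t, -12), Pow(Add(t, 26), -1)) = Mul(Add(-12, t), Pow(Add(26, t), -1)) = Mul(Pow(Add(26, t), -1), Add(-12, t)))
Mul(Function('Q')(-62, Function('F')(9, -14)), Pow(Function('g')(-201), -1)) = Mul(Mul(-62, 17), Pow(Mul(Pow(Add(26, -201), -1), Add(-12, -201)), -1)) = Mul(-1054, Pow(Mul(Pow(-175, -1), -213), -1)) = Mul(-1054, Pow(Mul(Rational(-1, 175), -213), -1)) = Mul(-1054, Pow(Rational(213, 175), -1)) = Mul(-1054, Rational(175, 213)) = Rational(-184450, 213)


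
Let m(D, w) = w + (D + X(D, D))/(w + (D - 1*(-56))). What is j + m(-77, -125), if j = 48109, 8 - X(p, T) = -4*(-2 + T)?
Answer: 7006049/146 ≈ 47987.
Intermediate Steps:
X(p, T) = 4*T (X(p, T) = 8 - (-4)*(-2 + T) = 8 - (8 - 4*T) = 8 + (-8 + 4*T) = 4*T)
m(D, w) = w + 5*D/(56 + D + w) (m(D, w) = w + (D + 4*D)/(w + (D - 1*(-56))) = w + (5*D)/(w + (D + 56)) = w + (5*D)/(w + (56 + D)) = w + (5*D)/(56 + D + w) = w + 5*D/(56 + D + w))
j + m(-77, -125) = 48109 + ((-125)² + 5*(-77) + 56*(-125) - 77*(-125))/(56 - 77 - 125) = 48109 + (15625 - 385 - 7000 + 9625)/(-146) = 48109 - 1/146*17865 = 48109 - 17865/146 = 7006049/146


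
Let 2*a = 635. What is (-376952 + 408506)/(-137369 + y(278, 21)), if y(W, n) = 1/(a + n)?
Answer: -21362058/92998811 ≈ -0.22970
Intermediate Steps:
a = 635/2 (a = (1/2)*635 = 635/2 ≈ 317.50)
y(W, n) = 1/(635/2 + n)
(-376952 + 408506)/(-137369 + y(278, 21)) = (-376952 + 408506)/(-137369 + 2/(635 + 2*21)) = 31554/(-137369 + 2/(635 + 42)) = 31554/(-137369 + 2/677) = 31554/(-92998811/677) = 31554*(-677/92998811) = -21362058/92998811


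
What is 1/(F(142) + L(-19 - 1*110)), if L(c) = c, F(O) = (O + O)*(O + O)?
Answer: 1/80527 ≈ 1.2418e-5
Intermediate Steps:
F(O) = 4*O**2 (F(O) = (2*O)*(2*O) = 4*O**2)
1/(F(142) + L(-19 - 1*110)) = 1/(4*142**2 + (-19 - 1*110)) = 1/(4*20164 + (-19 - 110)) = 1/(80656 - 129) = 1/80527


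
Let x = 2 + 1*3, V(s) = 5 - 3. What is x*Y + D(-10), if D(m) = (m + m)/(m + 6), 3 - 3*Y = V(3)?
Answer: 20/3 ≈ 6.6667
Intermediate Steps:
V(s) = 2
Y = 1/3 (Y = 1 - 1/3*2 = 1 - 2/3 = 1/3 ≈ 0.33333)
D(m) = 2*m/(6 + m) (D(m) = (2*m)/(6 + m) = 2*m/(6 + m))
x = 5 (x = 2 + 3 = 5)
x*Y + D(-10) = 5*(1/3) + 2*(-10)/(6 - 10) = 5/3 + 2*(-10)/(-4) = 5/3 + 2*(-10)*(-1/4) = 5/3 + 5 = 20/3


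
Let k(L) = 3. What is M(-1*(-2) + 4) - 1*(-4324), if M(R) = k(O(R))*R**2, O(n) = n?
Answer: 4432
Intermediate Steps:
M(R) = 3*R**2
M(-1*(-2) + 4) - 1*(-4324) = 3*(-1*(-2) + 4)**2 - 1*(-4324) = 3*(2 + 4)**2 + 4324 = 3*6**2 + 4324 = 3*36 + 4324 = 108 + 4324 = 4432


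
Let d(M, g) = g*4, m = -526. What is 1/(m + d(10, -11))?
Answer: -1/570 ≈ -0.0017544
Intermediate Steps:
d(M, g) = 4*g
1/(m + d(10, -11)) = 1/(-526 + 4*(-11)) = 1/(-526 - 44) = 1/(-570) = -1/570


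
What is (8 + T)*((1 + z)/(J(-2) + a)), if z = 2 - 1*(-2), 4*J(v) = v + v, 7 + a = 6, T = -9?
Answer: 5/2 ≈ 2.5000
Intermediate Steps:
a = -1 (a = -7 + 6 = -1)
J(v) = v/2 (J(v) = (v + v)/4 = (2*v)/4 = v/2)
z = 4 (z = 2 + 2 = 4)
(8 + T)*((1 + z)/(J(-2) + a)) = (8 - 9)*((1 + 4)/((½)*(-2) - 1)) = -5/(-1 - 1) = -5/(-2) = -5*(-1)/2 = -1*(-5/2) = 5/2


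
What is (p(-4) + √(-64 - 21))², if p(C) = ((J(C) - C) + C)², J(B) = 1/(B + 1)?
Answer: -6884/81 + 2*I*√85/9 ≈ -84.988 + 2.0488*I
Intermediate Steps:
J(B) = 1/(1 + B)
p(C) = (1 + C)⁻² (p(C) = ((1/(1 + C) - C) + C)² = (1/(1 + C))² = (1 + C)⁻²)
(p(-4) + √(-64 - 21))² = ((1 - 4)⁻² + √(-64 - 21))² = ((-3)⁻² + √(-85))² = (⅑ + I*√85)²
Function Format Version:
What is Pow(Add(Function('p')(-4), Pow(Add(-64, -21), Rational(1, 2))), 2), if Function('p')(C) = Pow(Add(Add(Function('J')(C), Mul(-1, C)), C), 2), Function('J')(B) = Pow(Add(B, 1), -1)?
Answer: Add(Rational(-6884, 81), Mul(Rational(2, 9), I, Pow(85, Rational(1, 2)))) ≈ Add(-84.988, Mul(2.0488, I))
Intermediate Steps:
Function('J')(B) = Pow(Add(1, B), -1)
Function('p')(C) = Pow(Add(1, C), -2) (Function('p')(C) = Pow(Add(Add(Pow(Add(1, C), -1), Mul(-1, C)), C), 2) = Pow(Pow(Add(1, C), -1), 2) = Pow(Add(1, C), -2))
Pow(Add(Function('p')(-4), Pow(Add(-64, -21), Rational(1, 2))), 2) = Pow(Add(Pow(Add(1, -4), -2), Pow(Add(-64, -21), Rational(1, 2))), 2) = Pow(Add(Pow(-3, -2), Pow(-85, Rational(1, 2))), 2) = Pow(Add(Rational(1, 9), Mul(I, Pow(85, Rational(1, 2)))), 2)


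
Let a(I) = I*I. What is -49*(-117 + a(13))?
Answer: -2548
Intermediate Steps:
a(I) = I²
-49*(-117 + a(13)) = -49*(-117 + 13²) = -49*(-117 + 169) = -49*52 = -2548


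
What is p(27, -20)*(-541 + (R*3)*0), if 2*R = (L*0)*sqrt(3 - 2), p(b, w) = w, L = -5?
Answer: 10820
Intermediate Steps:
R = 0 (R = ((-5*0)*sqrt(3 - 2))/2 = (0*sqrt(1))/2 = (0*1)/2 = (1/2)*0 = 0)
p(27, -20)*(-541 + (R*3)*0) = -20*(-541 + (0*3)*0) = -20*(-541 + 0*0) = -20*(-541 + 0) = -20*(-541) = 10820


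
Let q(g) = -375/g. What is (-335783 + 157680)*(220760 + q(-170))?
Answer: -1336825979245/34 ≈ -3.9318e+10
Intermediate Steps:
(-335783 + 157680)*(220760 + q(-170)) = (-335783 + 157680)*(220760 - 375/(-170)) = -178103*(220760 - 375*(-1/170)) = -178103*(220760 + 75/34) = -178103*7505915/34 = -1336825979245/34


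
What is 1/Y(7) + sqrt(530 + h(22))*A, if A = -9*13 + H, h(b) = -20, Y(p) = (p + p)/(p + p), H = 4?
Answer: 1 - 113*sqrt(510) ≈ -2550.9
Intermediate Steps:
Y(p) = 1 (Y(p) = (2*p)/((2*p)) = (2*p)*(1/(2*p)) = 1)
A = -113 (A = -9*13 + 4 = -117 + 4 = -113)
1/Y(7) + sqrt(530 + h(22))*A = 1/1 + sqrt(530 - 20)*(-113) = 1 + sqrt(510)*(-113) = 1 - 113*sqrt(510)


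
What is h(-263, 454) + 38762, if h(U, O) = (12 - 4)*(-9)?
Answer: 38690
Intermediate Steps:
h(U, O) = -72 (h(U, O) = 8*(-9) = -72)
h(-263, 454) + 38762 = -72 + 38762 = 38690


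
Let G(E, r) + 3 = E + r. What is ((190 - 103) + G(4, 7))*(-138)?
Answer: -13110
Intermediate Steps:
G(E, r) = -3 + E + r (G(E, r) = -3 + (E + r) = -3 + E + r)
((190 - 103) + G(4, 7))*(-138) = ((190 - 103) + (-3 + 4 + 7))*(-138) = (87 + 8)*(-138) = 95*(-138) = -13110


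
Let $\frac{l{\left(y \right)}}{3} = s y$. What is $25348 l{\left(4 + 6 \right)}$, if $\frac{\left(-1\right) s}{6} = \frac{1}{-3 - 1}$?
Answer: $1140660$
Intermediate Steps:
$s = \frac{3}{2}$ ($s = - \frac{6}{-3 - 1} = - \frac{6}{-4} = \left(-6\right) \left(- \frac{1}{4}\right) = \frac{3}{2} \approx 1.5$)
$l{\left(y \right)} = \frac{9 y}{2}$ ($l{\left(y \right)} = 3 \frac{3 y}{2} = \frac{9 y}{2}$)
$25348 l{\left(4 + 6 \right)} = 25348 \frac{9 \left(4 + 6\right)}{2} = 25348 \cdot \frac{9}{2} \cdot 10 = 25348 \cdot 45 = 1140660$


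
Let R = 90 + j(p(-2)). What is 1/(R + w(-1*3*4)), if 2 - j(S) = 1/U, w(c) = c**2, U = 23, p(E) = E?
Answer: 23/5427 ≈ 0.0042381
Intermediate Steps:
j(S) = 45/23 (j(S) = 2 - 1/23 = 45/23)
R = 2115/23 (R = 90 + 45/23 = 2115/23 ≈ 91.957)
1/(R + w(-1*3*4)) = 1/(2115/23 + (-1*3*4)**2) = 1/(2115/23 + (-3*4)**2) = 1/(2115/23 + (-12)**2) = 1/(2115/23 + 144) = 1/(5427/23) = 23/5427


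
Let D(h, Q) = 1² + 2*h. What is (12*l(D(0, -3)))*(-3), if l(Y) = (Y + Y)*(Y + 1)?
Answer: -144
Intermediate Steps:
D(h, Q) = 1 + 2*h
l(Y) = 2*Y*(1 + Y) (l(Y) = (2*Y)*(1 + Y) = 2*Y*(1 + Y))
(12*l(D(0, -3)))*(-3) = (12*(2*(1 + 2*0)*(1 + (1 + 2*0))))*(-3) = (12*(2*(1 + 0)*(1 + (1 + 0))))*(-3) = (12*(2*1*(1 + 1)))*(-3) = (12*(2*1*2))*(-3) = (12*4)*(-3) = 48*(-3) = -144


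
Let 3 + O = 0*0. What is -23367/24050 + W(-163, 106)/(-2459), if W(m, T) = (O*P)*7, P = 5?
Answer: -54934203/59138950 ≈ -0.92890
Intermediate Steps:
O = -3 (O = -3 + 0*0 = -3 + 0 = -3)
W(m, T) = -105 (W(m, T) = -3*5*7 = -15*7 = -105)
-23367/24050 + W(-163, 106)/(-2459) = -23367/24050 - 105/(-2459) = -23367*1/24050 - 105*(-1/2459) = -23367/24050 + 105/2459 = -54934203/59138950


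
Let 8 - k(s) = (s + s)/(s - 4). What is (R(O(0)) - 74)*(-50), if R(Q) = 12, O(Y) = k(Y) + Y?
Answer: 3100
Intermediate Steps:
k(s) = 8 - 2*s/(-4 + s) (k(s) = 8 - (s + s)/(s - 4) = 8 - 2*s/(-4 + s))
O(Y) = Y + 2*(-16 + 3*Y)/(-4 + Y) (O(Y) = 2*(-16 + 3*Y)/(-4 + Y) + Y = Y + 2*(-16 + 3*Y)/(-4 + Y))
(R(O(0)) - 74)*(-50) = (12 - 74)*(-50) = -62*(-50) = 3100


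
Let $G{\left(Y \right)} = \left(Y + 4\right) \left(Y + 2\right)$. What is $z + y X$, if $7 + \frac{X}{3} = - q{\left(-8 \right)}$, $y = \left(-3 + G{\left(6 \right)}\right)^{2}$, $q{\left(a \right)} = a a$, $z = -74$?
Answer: $-1262951$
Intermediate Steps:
$q{\left(a \right)} = a^{2}$
$G{\left(Y \right)} = \left(2 + Y\right) \left(4 + Y\right)$ ($G{\left(Y \right)} = \left(4 + Y\right) \left(2 + Y\right) = \left(2 + Y\right) \left(4 + Y\right)$)
$y = 5929$ ($y = \left(-3 + \left(8 + 6^{2} + 6 \cdot 6\right)\right)^{2} = \left(-3 + \left(8 + 36 + 36\right)\right)^{2} = \left(-3 + 80\right)^{2} = 77^{2} = 5929$)
$X = -213$ ($X = -21 + 3 \left(- \left(-8\right)^{2}\right) = -21 + 3 \left(\left(-1\right) 64\right) = -21 + 3 \left(-64\right) = -21 - 192 = -213$)
$z + y X = -74 + 5929 \left(-213\right) = -74 - 1262877 = -1262951$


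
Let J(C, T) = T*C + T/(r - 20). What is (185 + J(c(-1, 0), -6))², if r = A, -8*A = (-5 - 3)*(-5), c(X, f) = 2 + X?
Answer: 20079361/625 ≈ 32127.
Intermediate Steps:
A = -5 (A = -(-5 - 3)*(-5)/8 = -(-1)*(-5) = -⅛*40 = -5)
r = -5
J(C, T) = -T/25 + C*T (J(C, T) = T*C + T/(-5 - 20) = C*T + T/(-25) = C*T - T/25 = -T/25 + C*T)
(185 + J(c(-1, 0), -6))² = (185 - 6*(-1/25 + (2 - 1)))² = (185 - 6*(-1/25 + 1))² = (185 - 6*24/25)² = (185 - 144/25)² = (4481/25)² = 20079361/625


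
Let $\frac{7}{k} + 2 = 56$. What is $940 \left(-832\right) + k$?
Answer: $- \frac{42232313}{54} \approx -7.8208 \cdot 10^{5}$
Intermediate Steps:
$k = \frac{7}{54}$ ($k = \frac{7}{-2 + 56} = \frac{7}{54} \approx 0.12963$)
$940 \left(-832\right) + k = 940 \left(-832\right) + \frac{7}{54} = -782080 + \frac{7}{54} = - \frac{42232313}{54}$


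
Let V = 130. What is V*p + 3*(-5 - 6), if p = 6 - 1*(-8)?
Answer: 1787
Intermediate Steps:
p = 14 (p = 6 + 8 = 14)
V*p + 3*(-5 - 6) = 130*14 + 3*(-5 - 6) = 1820 + 3*(-11) = 1820 - 33 = 1787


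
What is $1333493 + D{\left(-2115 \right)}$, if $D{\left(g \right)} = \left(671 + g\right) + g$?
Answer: $1329934$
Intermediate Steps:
$D{\left(g \right)} = 671 + 2 g$
$1333493 + D{\left(-2115 \right)} = 1333493 + \left(671 + 2 \left(-2115\right)\right) = 1333493 + \left(671 - 4230\right) = 1333493 - 3559 = 1329934$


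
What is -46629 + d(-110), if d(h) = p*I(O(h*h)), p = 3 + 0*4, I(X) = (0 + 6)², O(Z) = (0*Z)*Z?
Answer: -46521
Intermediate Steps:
O(Z) = 0 (O(Z) = 0*Z = 0)
I(X) = 36 (I(X) = 6² = 36)
p = 3 (p = 3 + 0 = 3)
d(h) = 108 (d(h) = 3*36 = 108)
-46629 + d(-110) = -46629 + 108 = -46521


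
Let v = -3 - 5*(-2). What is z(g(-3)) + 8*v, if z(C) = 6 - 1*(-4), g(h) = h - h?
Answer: 66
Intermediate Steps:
g(h) = 0
v = 7 (v = -3 + 10 = 7)
z(C) = 10 (z(C) = 6 + 4 = 10)
z(g(-3)) + 8*v = 10 + 8*7 = 10 + 56 = 66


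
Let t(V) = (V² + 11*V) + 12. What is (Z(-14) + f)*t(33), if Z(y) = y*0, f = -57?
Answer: -83448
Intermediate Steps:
t(V) = 12 + V² + 11*V
Z(y) = 0
(Z(-14) + f)*t(33) = (0 - 57)*(12 + 33² + 11*33) = -57*(12 + 1089 + 363) = -57*1464 = -83448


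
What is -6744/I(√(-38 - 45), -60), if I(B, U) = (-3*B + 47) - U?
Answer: -180402/3049 - 5058*I*√83/3049 ≈ -59.168 - 15.113*I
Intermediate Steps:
I(B, U) = 47 - U - 3*B (I(B, U) = (47 - 3*B) - U = 47 - U - 3*B)
-6744/I(√(-38 - 45), -60) = -6744/(47 - 1*(-60) - 3*√(-38 - 45)) = -6744/(47 + 60 - 3*I*√83) = -6744/(107 - 3*I*√83)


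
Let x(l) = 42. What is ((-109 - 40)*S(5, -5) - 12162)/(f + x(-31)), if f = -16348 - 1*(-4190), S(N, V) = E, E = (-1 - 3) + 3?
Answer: 12013/12116 ≈ 0.99150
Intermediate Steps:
E = -1 (E = -4 + 3 = -1)
S(N, V) = -1
f = -12158 (f = -16348 + 4190 = -12158)
((-109 - 40)*S(5, -5) - 12162)/(f + x(-31)) = ((-109 - 40)*(-1) - 12162)/(-12158 + 42) = (-149*(-1) - 12162)/(-12116) = (149 - 12162)*(-1/12116) = -12013*(-1/12116) = 12013/12116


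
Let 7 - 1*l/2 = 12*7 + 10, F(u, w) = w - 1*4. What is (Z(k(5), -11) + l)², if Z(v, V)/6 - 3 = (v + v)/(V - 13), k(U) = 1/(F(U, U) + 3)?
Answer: 1560001/64 ≈ 24375.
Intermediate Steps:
F(u, w) = -4 + w (F(u, w) = w - 4 = -4 + w)
k(U) = 1/(-1 + U) (k(U) = 1/((-4 + U) + 3) = 1/(-1 + U))
Z(v, V) = 18 + 12*v/(-13 + V) (Z(v, V) = 18 + 6*((v + v)/(V - 13)) = 18 + 6*((2*v)/(-13 + V)) = 18 + 6*(2*v/(-13 + V)) = 18 + 12*v/(-13 + V))
l = -174 (l = 14 - 2*(12*7 + 10) = 14 - 2*(84 + 10) = 14 - 2*94 = 14 - 188 = -174)
(Z(k(5), -11) + l)² = (6*(-39 + 2/(-1 + 5) + 3*(-11))/(-13 - 11) - 174)² = (6*(-39 + 2/4 - 33)/(-24) - 174)² = (6*(-1/24)*(-39 + 2*(¼) - 33) - 174)² = (6*(-1/24)*(-39 + ½ - 33) - 174)² = (6*(-1/24)*(-143/2) - 174)² = (143/8 - 174)² = (-1249/8)² = 1560001/64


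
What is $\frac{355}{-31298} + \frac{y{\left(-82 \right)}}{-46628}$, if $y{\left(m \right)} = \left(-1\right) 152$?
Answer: $- \frac{2948911}{364840786} \approx -0.0080827$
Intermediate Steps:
$y{\left(m \right)} = -152$
$\frac{355}{-31298} + \frac{y{\left(-82 \right)}}{-46628} = \frac{355}{-31298} - \frac{152}{-46628} = 355 \left(- \frac{1}{31298}\right) - - \frac{38}{11657} = - \frac{355}{31298} + \frac{38}{11657} = - \frac{2948911}{364840786}$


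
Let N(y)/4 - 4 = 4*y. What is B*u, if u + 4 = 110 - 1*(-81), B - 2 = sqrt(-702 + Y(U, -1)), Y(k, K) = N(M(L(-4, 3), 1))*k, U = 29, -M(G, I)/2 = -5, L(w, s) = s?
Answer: 374 + 187*sqrt(4402) ≈ 12781.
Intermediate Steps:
M(G, I) = 10 (M(G, I) = -2*(-5) = 10)
N(y) = 16 + 16*y (N(y) = 16 + 4*(4*y) = 16 + 16*y)
Y(k, K) = 176*k (Y(k, K) = (16 + 16*10)*k = (16 + 160)*k = 176*k)
B = 2 + sqrt(4402) (B = 2 + sqrt(-702 + 176*29) = 2 + sqrt(-702 + 5104) = 2 + sqrt(4402) ≈ 68.348)
u = 187 (u = -4 + (110 - 1*(-81)) = -4 + (110 + 81) = -4 + 191 = 187)
B*u = (2 + sqrt(4402))*187 = 374 + 187*sqrt(4402)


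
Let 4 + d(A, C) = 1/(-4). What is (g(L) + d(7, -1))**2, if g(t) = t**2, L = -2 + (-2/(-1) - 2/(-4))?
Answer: 16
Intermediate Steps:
d(A, C) = -17/4 (d(A, C) = -4 + 1/(-4) = -4 - 1/4 = -17/4)
L = 1/2 (L = -2 + (-2*(-1) - 2*(-1/4)) = -2 + (2 + 1/2) = -2 + 5/2 = 1/2 ≈ 0.50000)
(g(L) + d(7, -1))**2 = ((1/2)**2 - 17/4)**2 = (1/4 - 17/4)**2 = (-4)**2 = 16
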